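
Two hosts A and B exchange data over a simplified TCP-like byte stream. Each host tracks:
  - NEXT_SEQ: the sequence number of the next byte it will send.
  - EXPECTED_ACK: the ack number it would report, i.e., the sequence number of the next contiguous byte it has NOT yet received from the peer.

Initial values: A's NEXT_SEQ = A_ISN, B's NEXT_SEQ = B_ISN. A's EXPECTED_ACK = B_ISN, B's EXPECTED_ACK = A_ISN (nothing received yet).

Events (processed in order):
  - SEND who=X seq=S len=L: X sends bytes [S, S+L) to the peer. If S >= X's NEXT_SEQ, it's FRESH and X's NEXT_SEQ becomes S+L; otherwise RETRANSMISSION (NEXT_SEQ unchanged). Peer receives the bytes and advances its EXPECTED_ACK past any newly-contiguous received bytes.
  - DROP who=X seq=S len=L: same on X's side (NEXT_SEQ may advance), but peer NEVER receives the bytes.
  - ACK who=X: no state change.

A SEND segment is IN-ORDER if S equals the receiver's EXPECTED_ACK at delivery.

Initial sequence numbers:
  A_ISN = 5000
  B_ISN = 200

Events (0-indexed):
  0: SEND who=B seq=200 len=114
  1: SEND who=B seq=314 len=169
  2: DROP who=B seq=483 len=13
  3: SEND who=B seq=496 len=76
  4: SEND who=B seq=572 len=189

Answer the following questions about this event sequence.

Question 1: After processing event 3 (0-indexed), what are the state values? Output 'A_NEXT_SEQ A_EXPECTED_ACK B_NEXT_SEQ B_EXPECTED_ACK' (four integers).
After event 0: A_seq=5000 A_ack=314 B_seq=314 B_ack=5000
After event 1: A_seq=5000 A_ack=483 B_seq=483 B_ack=5000
After event 2: A_seq=5000 A_ack=483 B_seq=496 B_ack=5000
After event 3: A_seq=5000 A_ack=483 B_seq=572 B_ack=5000

5000 483 572 5000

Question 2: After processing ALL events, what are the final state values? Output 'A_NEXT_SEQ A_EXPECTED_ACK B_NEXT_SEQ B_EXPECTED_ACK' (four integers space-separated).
After event 0: A_seq=5000 A_ack=314 B_seq=314 B_ack=5000
After event 1: A_seq=5000 A_ack=483 B_seq=483 B_ack=5000
After event 2: A_seq=5000 A_ack=483 B_seq=496 B_ack=5000
After event 3: A_seq=5000 A_ack=483 B_seq=572 B_ack=5000
After event 4: A_seq=5000 A_ack=483 B_seq=761 B_ack=5000

Answer: 5000 483 761 5000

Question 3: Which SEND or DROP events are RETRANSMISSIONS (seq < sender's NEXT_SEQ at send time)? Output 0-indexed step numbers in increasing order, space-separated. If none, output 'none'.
Answer: none

Derivation:
Step 0: SEND seq=200 -> fresh
Step 1: SEND seq=314 -> fresh
Step 2: DROP seq=483 -> fresh
Step 3: SEND seq=496 -> fresh
Step 4: SEND seq=572 -> fresh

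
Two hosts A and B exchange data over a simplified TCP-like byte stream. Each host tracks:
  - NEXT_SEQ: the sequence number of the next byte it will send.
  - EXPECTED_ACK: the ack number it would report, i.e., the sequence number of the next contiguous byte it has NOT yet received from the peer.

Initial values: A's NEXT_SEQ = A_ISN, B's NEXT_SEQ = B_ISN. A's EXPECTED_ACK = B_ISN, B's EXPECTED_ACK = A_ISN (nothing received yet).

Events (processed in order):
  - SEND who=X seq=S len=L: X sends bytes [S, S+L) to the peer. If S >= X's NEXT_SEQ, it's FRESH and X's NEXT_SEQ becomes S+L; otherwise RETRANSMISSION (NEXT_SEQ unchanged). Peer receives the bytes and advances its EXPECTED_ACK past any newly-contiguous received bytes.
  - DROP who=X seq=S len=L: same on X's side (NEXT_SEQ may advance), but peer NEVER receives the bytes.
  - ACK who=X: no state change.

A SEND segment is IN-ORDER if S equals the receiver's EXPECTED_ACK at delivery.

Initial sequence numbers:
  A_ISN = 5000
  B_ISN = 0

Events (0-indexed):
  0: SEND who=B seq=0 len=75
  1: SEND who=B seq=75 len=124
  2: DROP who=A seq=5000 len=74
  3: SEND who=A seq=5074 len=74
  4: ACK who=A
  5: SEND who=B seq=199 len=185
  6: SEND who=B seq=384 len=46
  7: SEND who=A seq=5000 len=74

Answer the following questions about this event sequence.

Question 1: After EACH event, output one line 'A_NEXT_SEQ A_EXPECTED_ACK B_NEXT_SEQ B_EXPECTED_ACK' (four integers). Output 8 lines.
5000 75 75 5000
5000 199 199 5000
5074 199 199 5000
5148 199 199 5000
5148 199 199 5000
5148 384 384 5000
5148 430 430 5000
5148 430 430 5148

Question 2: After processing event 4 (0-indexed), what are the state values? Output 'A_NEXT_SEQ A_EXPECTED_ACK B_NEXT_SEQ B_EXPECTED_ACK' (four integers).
After event 0: A_seq=5000 A_ack=75 B_seq=75 B_ack=5000
After event 1: A_seq=5000 A_ack=199 B_seq=199 B_ack=5000
After event 2: A_seq=5074 A_ack=199 B_seq=199 B_ack=5000
After event 3: A_seq=5148 A_ack=199 B_seq=199 B_ack=5000
After event 4: A_seq=5148 A_ack=199 B_seq=199 B_ack=5000

5148 199 199 5000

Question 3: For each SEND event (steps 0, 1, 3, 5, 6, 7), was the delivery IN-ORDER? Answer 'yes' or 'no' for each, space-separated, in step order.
Step 0: SEND seq=0 -> in-order
Step 1: SEND seq=75 -> in-order
Step 3: SEND seq=5074 -> out-of-order
Step 5: SEND seq=199 -> in-order
Step 6: SEND seq=384 -> in-order
Step 7: SEND seq=5000 -> in-order

Answer: yes yes no yes yes yes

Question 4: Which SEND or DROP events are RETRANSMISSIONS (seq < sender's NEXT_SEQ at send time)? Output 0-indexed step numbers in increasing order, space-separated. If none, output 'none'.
Answer: 7

Derivation:
Step 0: SEND seq=0 -> fresh
Step 1: SEND seq=75 -> fresh
Step 2: DROP seq=5000 -> fresh
Step 3: SEND seq=5074 -> fresh
Step 5: SEND seq=199 -> fresh
Step 6: SEND seq=384 -> fresh
Step 7: SEND seq=5000 -> retransmit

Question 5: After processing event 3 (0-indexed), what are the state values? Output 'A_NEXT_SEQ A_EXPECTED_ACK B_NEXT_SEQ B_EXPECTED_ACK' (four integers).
After event 0: A_seq=5000 A_ack=75 B_seq=75 B_ack=5000
After event 1: A_seq=5000 A_ack=199 B_seq=199 B_ack=5000
After event 2: A_seq=5074 A_ack=199 B_seq=199 B_ack=5000
After event 3: A_seq=5148 A_ack=199 B_seq=199 B_ack=5000

5148 199 199 5000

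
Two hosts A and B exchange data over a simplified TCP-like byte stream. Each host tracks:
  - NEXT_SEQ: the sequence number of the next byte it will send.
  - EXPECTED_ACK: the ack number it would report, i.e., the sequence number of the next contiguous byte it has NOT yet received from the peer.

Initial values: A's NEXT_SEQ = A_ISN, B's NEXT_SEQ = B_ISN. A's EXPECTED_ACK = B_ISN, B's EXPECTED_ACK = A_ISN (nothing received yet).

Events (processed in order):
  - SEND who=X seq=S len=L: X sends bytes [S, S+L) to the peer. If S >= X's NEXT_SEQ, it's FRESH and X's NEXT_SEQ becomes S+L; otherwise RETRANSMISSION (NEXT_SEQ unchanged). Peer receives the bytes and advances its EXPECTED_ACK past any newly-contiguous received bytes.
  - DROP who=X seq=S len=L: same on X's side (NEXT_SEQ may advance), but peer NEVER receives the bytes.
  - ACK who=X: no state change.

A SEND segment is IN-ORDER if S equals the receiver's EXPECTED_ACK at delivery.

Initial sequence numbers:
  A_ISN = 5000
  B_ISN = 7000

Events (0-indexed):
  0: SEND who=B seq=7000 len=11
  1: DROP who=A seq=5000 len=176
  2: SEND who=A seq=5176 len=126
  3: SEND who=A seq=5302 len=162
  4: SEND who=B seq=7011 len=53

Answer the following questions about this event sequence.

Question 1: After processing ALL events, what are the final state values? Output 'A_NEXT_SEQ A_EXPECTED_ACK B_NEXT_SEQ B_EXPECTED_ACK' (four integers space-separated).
Answer: 5464 7064 7064 5000

Derivation:
After event 0: A_seq=5000 A_ack=7011 B_seq=7011 B_ack=5000
After event 1: A_seq=5176 A_ack=7011 B_seq=7011 B_ack=5000
After event 2: A_seq=5302 A_ack=7011 B_seq=7011 B_ack=5000
After event 3: A_seq=5464 A_ack=7011 B_seq=7011 B_ack=5000
After event 4: A_seq=5464 A_ack=7064 B_seq=7064 B_ack=5000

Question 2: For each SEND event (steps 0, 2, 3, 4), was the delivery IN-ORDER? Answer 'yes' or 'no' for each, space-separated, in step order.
Answer: yes no no yes

Derivation:
Step 0: SEND seq=7000 -> in-order
Step 2: SEND seq=5176 -> out-of-order
Step 3: SEND seq=5302 -> out-of-order
Step 4: SEND seq=7011 -> in-order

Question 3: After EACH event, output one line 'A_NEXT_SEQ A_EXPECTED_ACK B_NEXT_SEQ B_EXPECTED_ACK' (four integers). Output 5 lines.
5000 7011 7011 5000
5176 7011 7011 5000
5302 7011 7011 5000
5464 7011 7011 5000
5464 7064 7064 5000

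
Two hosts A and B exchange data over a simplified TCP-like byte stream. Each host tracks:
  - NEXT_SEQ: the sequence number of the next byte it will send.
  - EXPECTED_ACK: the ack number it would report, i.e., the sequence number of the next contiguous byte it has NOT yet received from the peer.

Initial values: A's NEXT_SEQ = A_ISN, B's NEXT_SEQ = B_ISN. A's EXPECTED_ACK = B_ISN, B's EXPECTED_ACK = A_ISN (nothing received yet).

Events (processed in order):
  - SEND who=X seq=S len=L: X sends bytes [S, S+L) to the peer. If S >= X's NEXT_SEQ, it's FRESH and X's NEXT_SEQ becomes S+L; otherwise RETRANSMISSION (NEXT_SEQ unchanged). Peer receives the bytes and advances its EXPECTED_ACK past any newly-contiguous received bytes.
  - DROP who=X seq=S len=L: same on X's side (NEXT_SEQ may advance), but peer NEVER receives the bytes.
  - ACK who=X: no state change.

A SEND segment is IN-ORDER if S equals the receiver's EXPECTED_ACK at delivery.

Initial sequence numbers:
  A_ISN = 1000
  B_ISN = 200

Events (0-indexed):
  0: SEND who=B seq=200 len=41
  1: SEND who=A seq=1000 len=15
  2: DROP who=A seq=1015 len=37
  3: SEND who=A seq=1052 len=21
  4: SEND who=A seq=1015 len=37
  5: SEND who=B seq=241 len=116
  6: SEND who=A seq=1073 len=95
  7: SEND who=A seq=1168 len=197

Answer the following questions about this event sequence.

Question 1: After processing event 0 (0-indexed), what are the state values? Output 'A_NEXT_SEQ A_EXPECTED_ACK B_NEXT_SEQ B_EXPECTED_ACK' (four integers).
After event 0: A_seq=1000 A_ack=241 B_seq=241 B_ack=1000

1000 241 241 1000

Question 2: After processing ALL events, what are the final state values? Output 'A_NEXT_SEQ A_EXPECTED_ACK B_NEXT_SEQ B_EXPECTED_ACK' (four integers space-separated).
After event 0: A_seq=1000 A_ack=241 B_seq=241 B_ack=1000
After event 1: A_seq=1015 A_ack=241 B_seq=241 B_ack=1015
After event 2: A_seq=1052 A_ack=241 B_seq=241 B_ack=1015
After event 3: A_seq=1073 A_ack=241 B_seq=241 B_ack=1015
After event 4: A_seq=1073 A_ack=241 B_seq=241 B_ack=1073
After event 5: A_seq=1073 A_ack=357 B_seq=357 B_ack=1073
After event 6: A_seq=1168 A_ack=357 B_seq=357 B_ack=1168
After event 7: A_seq=1365 A_ack=357 B_seq=357 B_ack=1365

Answer: 1365 357 357 1365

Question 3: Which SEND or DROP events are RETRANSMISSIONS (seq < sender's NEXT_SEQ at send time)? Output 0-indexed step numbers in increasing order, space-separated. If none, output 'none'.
Answer: 4

Derivation:
Step 0: SEND seq=200 -> fresh
Step 1: SEND seq=1000 -> fresh
Step 2: DROP seq=1015 -> fresh
Step 3: SEND seq=1052 -> fresh
Step 4: SEND seq=1015 -> retransmit
Step 5: SEND seq=241 -> fresh
Step 6: SEND seq=1073 -> fresh
Step 7: SEND seq=1168 -> fresh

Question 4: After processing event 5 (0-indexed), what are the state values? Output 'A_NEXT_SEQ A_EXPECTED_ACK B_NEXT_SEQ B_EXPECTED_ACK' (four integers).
After event 0: A_seq=1000 A_ack=241 B_seq=241 B_ack=1000
After event 1: A_seq=1015 A_ack=241 B_seq=241 B_ack=1015
After event 2: A_seq=1052 A_ack=241 B_seq=241 B_ack=1015
After event 3: A_seq=1073 A_ack=241 B_seq=241 B_ack=1015
After event 4: A_seq=1073 A_ack=241 B_seq=241 B_ack=1073
After event 5: A_seq=1073 A_ack=357 B_seq=357 B_ack=1073

1073 357 357 1073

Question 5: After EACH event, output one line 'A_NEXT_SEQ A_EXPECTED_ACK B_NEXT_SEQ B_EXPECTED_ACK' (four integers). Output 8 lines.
1000 241 241 1000
1015 241 241 1015
1052 241 241 1015
1073 241 241 1015
1073 241 241 1073
1073 357 357 1073
1168 357 357 1168
1365 357 357 1365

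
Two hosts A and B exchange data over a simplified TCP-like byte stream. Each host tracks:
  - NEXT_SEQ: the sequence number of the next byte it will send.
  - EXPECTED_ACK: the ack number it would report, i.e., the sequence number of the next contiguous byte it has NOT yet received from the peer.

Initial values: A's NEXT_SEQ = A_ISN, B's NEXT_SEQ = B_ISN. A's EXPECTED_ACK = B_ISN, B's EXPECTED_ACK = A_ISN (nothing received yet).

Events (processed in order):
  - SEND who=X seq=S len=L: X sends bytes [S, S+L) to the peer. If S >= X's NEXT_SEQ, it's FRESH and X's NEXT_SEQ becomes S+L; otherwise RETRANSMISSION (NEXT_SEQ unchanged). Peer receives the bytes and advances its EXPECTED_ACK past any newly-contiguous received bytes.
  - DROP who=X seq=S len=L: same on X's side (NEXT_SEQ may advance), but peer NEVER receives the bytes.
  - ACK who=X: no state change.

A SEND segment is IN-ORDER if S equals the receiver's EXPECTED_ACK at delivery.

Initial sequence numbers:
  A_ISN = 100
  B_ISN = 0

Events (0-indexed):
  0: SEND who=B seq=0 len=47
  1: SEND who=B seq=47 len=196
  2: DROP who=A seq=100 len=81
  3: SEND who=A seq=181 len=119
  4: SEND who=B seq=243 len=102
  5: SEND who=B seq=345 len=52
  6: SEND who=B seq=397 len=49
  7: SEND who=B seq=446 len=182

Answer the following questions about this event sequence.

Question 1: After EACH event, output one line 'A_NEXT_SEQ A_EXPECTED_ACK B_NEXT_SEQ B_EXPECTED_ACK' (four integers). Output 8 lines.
100 47 47 100
100 243 243 100
181 243 243 100
300 243 243 100
300 345 345 100
300 397 397 100
300 446 446 100
300 628 628 100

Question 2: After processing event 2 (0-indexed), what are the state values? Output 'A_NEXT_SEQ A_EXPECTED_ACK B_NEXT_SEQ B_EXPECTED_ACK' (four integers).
After event 0: A_seq=100 A_ack=47 B_seq=47 B_ack=100
After event 1: A_seq=100 A_ack=243 B_seq=243 B_ack=100
After event 2: A_seq=181 A_ack=243 B_seq=243 B_ack=100

181 243 243 100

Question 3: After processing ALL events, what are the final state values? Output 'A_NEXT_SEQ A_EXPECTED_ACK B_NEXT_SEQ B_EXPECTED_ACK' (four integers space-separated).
Answer: 300 628 628 100

Derivation:
After event 0: A_seq=100 A_ack=47 B_seq=47 B_ack=100
After event 1: A_seq=100 A_ack=243 B_seq=243 B_ack=100
After event 2: A_seq=181 A_ack=243 B_seq=243 B_ack=100
After event 3: A_seq=300 A_ack=243 B_seq=243 B_ack=100
After event 4: A_seq=300 A_ack=345 B_seq=345 B_ack=100
After event 5: A_seq=300 A_ack=397 B_seq=397 B_ack=100
After event 6: A_seq=300 A_ack=446 B_seq=446 B_ack=100
After event 7: A_seq=300 A_ack=628 B_seq=628 B_ack=100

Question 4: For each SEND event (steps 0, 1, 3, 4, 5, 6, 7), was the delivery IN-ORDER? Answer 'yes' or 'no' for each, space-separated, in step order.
Step 0: SEND seq=0 -> in-order
Step 1: SEND seq=47 -> in-order
Step 3: SEND seq=181 -> out-of-order
Step 4: SEND seq=243 -> in-order
Step 5: SEND seq=345 -> in-order
Step 6: SEND seq=397 -> in-order
Step 7: SEND seq=446 -> in-order

Answer: yes yes no yes yes yes yes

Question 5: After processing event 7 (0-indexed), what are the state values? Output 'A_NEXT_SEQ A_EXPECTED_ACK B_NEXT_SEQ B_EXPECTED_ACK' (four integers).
After event 0: A_seq=100 A_ack=47 B_seq=47 B_ack=100
After event 1: A_seq=100 A_ack=243 B_seq=243 B_ack=100
After event 2: A_seq=181 A_ack=243 B_seq=243 B_ack=100
After event 3: A_seq=300 A_ack=243 B_seq=243 B_ack=100
After event 4: A_seq=300 A_ack=345 B_seq=345 B_ack=100
After event 5: A_seq=300 A_ack=397 B_seq=397 B_ack=100
After event 6: A_seq=300 A_ack=446 B_seq=446 B_ack=100
After event 7: A_seq=300 A_ack=628 B_seq=628 B_ack=100

300 628 628 100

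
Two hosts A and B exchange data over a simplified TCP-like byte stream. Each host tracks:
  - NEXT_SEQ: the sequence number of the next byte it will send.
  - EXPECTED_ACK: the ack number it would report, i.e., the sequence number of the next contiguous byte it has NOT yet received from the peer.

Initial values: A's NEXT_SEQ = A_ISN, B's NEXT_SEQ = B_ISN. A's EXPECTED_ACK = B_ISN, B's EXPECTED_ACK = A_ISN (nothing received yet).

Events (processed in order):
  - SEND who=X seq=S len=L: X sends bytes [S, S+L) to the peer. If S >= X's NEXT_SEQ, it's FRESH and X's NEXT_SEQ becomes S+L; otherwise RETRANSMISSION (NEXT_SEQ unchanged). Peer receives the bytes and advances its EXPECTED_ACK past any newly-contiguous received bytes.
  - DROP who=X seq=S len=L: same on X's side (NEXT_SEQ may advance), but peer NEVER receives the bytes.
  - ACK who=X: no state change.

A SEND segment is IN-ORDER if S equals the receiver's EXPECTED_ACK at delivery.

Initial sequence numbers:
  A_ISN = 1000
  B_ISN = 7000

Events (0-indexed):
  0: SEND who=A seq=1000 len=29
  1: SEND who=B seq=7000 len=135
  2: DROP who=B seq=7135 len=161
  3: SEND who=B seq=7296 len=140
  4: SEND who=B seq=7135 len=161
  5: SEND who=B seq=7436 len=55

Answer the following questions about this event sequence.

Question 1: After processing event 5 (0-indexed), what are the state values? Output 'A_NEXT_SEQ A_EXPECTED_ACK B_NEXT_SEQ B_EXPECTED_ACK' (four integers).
After event 0: A_seq=1029 A_ack=7000 B_seq=7000 B_ack=1029
After event 1: A_seq=1029 A_ack=7135 B_seq=7135 B_ack=1029
After event 2: A_seq=1029 A_ack=7135 B_seq=7296 B_ack=1029
After event 3: A_seq=1029 A_ack=7135 B_seq=7436 B_ack=1029
After event 4: A_seq=1029 A_ack=7436 B_seq=7436 B_ack=1029
After event 5: A_seq=1029 A_ack=7491 B_seq=7491 B_ack=1029

1029 7491 7491 1029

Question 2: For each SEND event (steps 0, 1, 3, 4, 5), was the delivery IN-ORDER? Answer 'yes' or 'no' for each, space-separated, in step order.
Answer: yes yes no yes yes

Derivation:
Step 0: SEND seq=1000 -> in-order
Step 1: SEND seq=7000 -> in-order
Step 3: SEND seq=7296 -> out-of-order
Step 4: SEND seq=7135 -> in-order
Step 5: SEND seq=7436 -> in-order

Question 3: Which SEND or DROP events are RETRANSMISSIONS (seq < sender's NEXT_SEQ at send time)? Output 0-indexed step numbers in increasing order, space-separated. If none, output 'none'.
Step 0: SEND seq=1000 -> fresh
Step 1: SEND seq=7000 -> fresh
Step 2: DROP seq=7135 -> fresh
Step 3: SEND seq=7296 -> fresh
Step 4: SEND seq=7135 -> retransmit
Step 5: SEND seq=7436 -> fresh

Answer: 4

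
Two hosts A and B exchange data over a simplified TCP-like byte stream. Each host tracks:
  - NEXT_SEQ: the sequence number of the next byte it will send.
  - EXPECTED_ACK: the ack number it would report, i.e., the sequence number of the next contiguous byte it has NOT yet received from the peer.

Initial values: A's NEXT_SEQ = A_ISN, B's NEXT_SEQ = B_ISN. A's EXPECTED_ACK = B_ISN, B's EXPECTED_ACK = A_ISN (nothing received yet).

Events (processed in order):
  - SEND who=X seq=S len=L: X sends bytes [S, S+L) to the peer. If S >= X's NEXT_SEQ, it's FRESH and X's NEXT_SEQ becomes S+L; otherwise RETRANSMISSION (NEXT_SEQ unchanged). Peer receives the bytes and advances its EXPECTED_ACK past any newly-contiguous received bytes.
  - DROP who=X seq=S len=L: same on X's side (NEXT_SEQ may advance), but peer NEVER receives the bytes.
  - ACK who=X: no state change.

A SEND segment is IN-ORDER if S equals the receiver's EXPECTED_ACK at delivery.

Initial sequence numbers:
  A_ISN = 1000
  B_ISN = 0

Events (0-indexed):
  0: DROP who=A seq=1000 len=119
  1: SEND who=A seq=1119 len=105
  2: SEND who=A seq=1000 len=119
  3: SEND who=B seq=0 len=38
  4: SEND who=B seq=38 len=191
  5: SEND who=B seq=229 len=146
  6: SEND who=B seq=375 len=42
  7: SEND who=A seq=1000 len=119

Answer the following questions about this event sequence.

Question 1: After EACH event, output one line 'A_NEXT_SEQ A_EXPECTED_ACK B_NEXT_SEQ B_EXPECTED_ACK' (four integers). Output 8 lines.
1119 0 0 1000
1224 0 0 1000
1224 0 0 1224
1224 38 38 1224
1224 229 229 1224
1224 375 375 1224
1224 417 417 1224
1224 417 417 1224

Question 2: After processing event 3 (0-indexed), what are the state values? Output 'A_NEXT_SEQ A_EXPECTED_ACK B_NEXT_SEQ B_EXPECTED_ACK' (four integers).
After event 0: A_seq=1119 A_ack=0 B_seq=0 B_ack=1000
After event 1: A_seq=1224 A_ack=0 B_seq=0 B_ack=1000
After event 2: A_seq=1224 A_ack=0 B_seq=0 B_ack=1224
After event 3: A_seq=1224 A_ack=38 B_seq=38 B_ack=1224

1224 38 38 1224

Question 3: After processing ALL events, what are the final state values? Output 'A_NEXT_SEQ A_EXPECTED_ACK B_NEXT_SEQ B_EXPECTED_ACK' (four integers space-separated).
Answer: 1224 417 417 1224

Derivation:
After event 0: A_seq=1119 A_ack=0 B_seq=0 B_ack=1000
After event 1: A_seq=1224 A_ack=0 B_seq=0 B_ack=1000
After event 2: A_seq=1224 A_ack=0 B_seq=0 B_ack=1224
After event 3: A_seq=1224 A_ack=38 B_seq=38 B_ack=1224
After event 4: A_seq=1224 A_ack=229 B_seq=229 B_ack=1224
After event 5: A_seq=1224 A_ack=375 B_seq=375 B_ack=1224
After event 6: A_seq=1224 A_ack=417 B_seq=417 B_ack=1224
After event 7: A_seq=1224 A_ack=417 B_seq=417 B_ack=1224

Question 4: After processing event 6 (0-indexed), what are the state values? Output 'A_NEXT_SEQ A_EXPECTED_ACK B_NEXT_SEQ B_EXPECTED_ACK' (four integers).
After event 0: A_seq=1119 A_ack=0 B_seq=0 B_ack=1000
After event 1: A_seq=1224 A_ack=0 B_seq=0 B_ack=1000
After event 2: A_seq=1224 A_ack=0 B_seq=0 B_ack=1224
After event 3: A_seq=1224 A_ack=38 B_seq=38 B_ack=1224
After event 4: A_seq=1224 A_ack=229 B_seq=229 B_ack=1224
After event 5: A_seq=1224 A_ack=375 B_seq=375 B_ack=1224
After event 6: A_seq=1224 A_ack=417 B_seq=417 B_ack=1224

1224 417 417 1224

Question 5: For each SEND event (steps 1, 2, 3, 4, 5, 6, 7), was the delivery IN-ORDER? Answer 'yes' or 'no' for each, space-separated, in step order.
Step 1: SEND seq=1119 -> out-of-order
Step 2: SEND seq=1000 -> in-order
Step 3: SEND seq=0 -> in-order
Step 4: SEND seq=38 -> in-order
Step 5: SEND seq=229 -> in-order
Step 6: SEND seq=375 -> in-order
Step 7: SEND seq=1000 -> out-of-order

Answer: no yes yes yes yes yes no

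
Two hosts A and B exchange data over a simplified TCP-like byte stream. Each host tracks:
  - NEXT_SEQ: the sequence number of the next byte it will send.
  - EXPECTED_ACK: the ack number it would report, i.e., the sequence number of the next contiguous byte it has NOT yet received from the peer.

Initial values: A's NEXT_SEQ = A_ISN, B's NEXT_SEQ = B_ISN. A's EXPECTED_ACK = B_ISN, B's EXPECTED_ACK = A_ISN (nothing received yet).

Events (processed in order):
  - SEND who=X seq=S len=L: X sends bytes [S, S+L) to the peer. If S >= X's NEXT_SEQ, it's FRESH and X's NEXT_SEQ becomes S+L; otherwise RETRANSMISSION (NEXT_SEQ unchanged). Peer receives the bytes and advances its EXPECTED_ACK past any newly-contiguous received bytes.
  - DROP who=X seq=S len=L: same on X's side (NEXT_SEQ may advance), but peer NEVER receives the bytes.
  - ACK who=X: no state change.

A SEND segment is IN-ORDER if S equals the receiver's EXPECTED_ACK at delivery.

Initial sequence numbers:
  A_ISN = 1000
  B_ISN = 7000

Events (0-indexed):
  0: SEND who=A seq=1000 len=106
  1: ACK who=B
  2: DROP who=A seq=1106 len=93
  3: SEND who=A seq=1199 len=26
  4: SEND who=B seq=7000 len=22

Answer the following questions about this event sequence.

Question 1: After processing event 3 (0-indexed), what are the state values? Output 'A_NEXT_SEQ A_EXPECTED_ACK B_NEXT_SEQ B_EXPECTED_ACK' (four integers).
After event 0: A_seq=1106 A_ack=7000 B_seq=7000 B_ack=1106
After event 1: A_seq=1106 A_ack=7000 B_seq=7000 B_ack=1106
After event 2: A_seq=1199 A_ack=7000 B_seq=7000 B_ack=1106
After event 3: A_seq=1225 A_ack=7000 B_seq=7000 B_ack=1106

1225 7000 7000 1106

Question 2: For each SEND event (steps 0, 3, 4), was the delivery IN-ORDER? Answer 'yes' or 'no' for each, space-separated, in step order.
Step 0: SEND seq=1000 -> in-order
Step 3: SEND seq=1199 -> out-of-order
Step 4: SEND seq=7000 -> in-order

Answer: yes no yes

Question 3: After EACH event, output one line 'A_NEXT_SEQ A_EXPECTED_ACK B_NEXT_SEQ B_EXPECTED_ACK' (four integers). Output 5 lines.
1106 7000 7000 1106
1106 7000 7000 1106
1199 7000 7000 1106
1225 7000 7000 1106
1225 7022 7022 1106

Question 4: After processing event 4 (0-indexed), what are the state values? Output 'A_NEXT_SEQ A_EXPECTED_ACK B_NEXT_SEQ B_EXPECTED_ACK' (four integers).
After event 0: A_seq=1106 A_ack=7000 B_seq=7000 B_ack=1106
After event 1: A_seq=1106 A_ack=7000 B_seq=7000 B_ack=1106
After event 2: A_seq=1199 A_ack=7000 B_seq=7000 B_ack=1106
After event 3: A_seq=1225 A_ack=7000 B_seq=7000 B_ack=1106
After event 4: A_seq=1225 A_ack=7022 B_seq=7022 B_ack=1106

1225 7022 7022 1106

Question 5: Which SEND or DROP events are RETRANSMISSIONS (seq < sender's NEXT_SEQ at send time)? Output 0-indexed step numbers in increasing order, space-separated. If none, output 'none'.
Step 0: SEND seq=1000 -> fresh
Step 2: DROP seq=1106 -> fresh
Step 3: SEND seq=1199 -> fresh
Step 4: SEND seq=7000 -> fresh

Answer: none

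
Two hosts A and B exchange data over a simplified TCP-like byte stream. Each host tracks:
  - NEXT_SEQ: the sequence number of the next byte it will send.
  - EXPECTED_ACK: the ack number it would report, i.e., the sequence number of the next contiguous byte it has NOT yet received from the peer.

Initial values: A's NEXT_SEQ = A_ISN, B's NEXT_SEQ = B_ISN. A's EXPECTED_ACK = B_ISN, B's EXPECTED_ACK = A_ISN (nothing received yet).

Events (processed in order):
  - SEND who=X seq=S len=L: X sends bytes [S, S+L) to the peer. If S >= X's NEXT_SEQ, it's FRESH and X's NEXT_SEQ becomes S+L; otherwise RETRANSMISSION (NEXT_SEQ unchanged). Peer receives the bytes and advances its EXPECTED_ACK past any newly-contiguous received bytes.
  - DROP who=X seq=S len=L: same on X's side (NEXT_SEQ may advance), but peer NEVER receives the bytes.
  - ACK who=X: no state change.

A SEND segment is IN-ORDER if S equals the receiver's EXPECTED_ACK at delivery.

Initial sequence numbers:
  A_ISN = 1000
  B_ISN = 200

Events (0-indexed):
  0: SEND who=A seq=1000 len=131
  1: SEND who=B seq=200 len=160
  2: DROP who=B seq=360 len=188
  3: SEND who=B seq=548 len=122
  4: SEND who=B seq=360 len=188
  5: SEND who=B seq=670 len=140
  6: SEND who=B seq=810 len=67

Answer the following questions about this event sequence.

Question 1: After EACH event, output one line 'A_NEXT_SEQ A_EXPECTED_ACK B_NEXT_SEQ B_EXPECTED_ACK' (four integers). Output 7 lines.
1131 200 200 1131
1131 360 360 1131
1131 360 548 1131
1131 360 670 1131
1131 670 670 1131
1131 810 810 1131
1131 877 877 1131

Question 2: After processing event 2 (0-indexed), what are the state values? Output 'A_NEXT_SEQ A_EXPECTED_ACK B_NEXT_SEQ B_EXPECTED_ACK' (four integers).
After event 0: A_seq=1131 A_ack=200 B_seq=200 B_ack=1131
After event 1: A_seq=1131 A_ack=360 B_seq=360 B_ack=1131
After event 2: A_seq=1131 A_ack=360 B_seq=548 B_ack=1131

1131 360 548 1131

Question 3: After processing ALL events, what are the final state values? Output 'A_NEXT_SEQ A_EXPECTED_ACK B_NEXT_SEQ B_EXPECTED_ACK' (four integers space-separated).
Answer: 1131 877 877 1131

Derivation:
After event 0: A_seq=1131 A_ack=200 B_seq=200 B_ack=1131
After event 1: A_seq=1131 A_ack=360 B_seq=360 B_ack=1131
After event 2: A_seq=1131 A_ack=360 B_seq=548 B_ack=1131
After event 3: A_seq=1131 A_ack=360 B_seq=670 B_ack=1131
After event 4: A_seq=1131 A_ack=670 B_seq=670 B_ack=1131
After event 5: A_seq=1131 A_ack=810 B_seq=810 B_ack=1131
After event 6: A_seq=1131 A_ack=877 B_seq=877 B_ack=1131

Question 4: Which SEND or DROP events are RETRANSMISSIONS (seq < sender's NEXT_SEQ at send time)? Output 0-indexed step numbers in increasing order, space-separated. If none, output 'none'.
Answer: 4

Derivation:
Step 0: SEND seq=1000 -> fresh
Step 1: SEND seq=200 -> fresh
Step 2: DROP seq=360 -> fresh
Step 3: SEND seq=548 -> fresh
Step 4: SEND seq=360 -> retransmit
Step 5: SEND seq=670 -> fresh
Step 6: SEND seq=810 -> fresh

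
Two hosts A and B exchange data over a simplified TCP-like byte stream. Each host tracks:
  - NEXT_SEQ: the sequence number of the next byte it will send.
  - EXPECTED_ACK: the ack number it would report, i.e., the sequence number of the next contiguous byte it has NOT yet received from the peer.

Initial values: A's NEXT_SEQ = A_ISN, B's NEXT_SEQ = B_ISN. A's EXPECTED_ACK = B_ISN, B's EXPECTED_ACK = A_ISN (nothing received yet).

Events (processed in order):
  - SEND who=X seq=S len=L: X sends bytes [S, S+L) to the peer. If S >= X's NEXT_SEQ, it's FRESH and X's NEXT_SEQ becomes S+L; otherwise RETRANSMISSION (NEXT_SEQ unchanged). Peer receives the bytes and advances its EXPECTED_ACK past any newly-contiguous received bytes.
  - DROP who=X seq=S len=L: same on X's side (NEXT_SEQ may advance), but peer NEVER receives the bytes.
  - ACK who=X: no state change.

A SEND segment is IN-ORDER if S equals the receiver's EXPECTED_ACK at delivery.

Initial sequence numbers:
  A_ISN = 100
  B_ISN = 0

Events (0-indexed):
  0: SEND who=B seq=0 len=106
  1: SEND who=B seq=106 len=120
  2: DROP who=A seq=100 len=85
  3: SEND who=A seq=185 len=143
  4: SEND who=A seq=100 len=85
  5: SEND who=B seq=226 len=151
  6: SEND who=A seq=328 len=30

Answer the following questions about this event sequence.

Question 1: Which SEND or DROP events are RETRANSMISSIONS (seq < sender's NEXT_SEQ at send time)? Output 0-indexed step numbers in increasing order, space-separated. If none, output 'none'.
Step 0: SEND seq=0 -> fresh
Step 1: SEND seq=106 -> fresh
Step 2: DROP seq=100 -> fresh
Step 3: SEND seq=185 -> fresh
Step 4: SEND seq=100 -> retransmit
Step 5: SEND seq=226 -> fresh
Step 6: SEND seq=328 -> fresh

Answer: 4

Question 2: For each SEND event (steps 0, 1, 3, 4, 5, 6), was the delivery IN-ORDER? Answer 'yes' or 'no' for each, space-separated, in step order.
Answer: yes yes no yes yes yes

Derivation:
Step 0: SEND seq=0 -> in-order
Step 1: SEND seq=106 -> in-order
Step 3: SEND seq=185 -> out-of-order
Step 4: SEND seq=100 -> in-order
Step 5: SEND seq=226 -> in-order
Step 6: SEND seq=328 -> in-order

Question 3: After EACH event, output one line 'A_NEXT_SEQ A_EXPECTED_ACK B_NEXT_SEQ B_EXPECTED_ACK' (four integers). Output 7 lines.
100 106 106 100
100 226 226 100
185 226 226 100
328 226 226 100
328 226 226 328
328 377 377 328
358 377 377 358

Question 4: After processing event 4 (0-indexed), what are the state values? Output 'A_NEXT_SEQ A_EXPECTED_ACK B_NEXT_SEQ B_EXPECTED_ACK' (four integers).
After event 0: A_seq=100 A_ack=106 B_seq=106 B_ack=100
After event 1: A_seq=100 A_ack=226 B_seq=226 B_ack=100
After event 2: A_seq=185 A_ack=226 B_seq=226 B_ack=100
After event 3: A_seq=328 A_ack=226 B_seq=226 B_ack=100
After event 4: A_seq=328 A_ack=226 B_seq=226 B_ack=328

328 226 226 328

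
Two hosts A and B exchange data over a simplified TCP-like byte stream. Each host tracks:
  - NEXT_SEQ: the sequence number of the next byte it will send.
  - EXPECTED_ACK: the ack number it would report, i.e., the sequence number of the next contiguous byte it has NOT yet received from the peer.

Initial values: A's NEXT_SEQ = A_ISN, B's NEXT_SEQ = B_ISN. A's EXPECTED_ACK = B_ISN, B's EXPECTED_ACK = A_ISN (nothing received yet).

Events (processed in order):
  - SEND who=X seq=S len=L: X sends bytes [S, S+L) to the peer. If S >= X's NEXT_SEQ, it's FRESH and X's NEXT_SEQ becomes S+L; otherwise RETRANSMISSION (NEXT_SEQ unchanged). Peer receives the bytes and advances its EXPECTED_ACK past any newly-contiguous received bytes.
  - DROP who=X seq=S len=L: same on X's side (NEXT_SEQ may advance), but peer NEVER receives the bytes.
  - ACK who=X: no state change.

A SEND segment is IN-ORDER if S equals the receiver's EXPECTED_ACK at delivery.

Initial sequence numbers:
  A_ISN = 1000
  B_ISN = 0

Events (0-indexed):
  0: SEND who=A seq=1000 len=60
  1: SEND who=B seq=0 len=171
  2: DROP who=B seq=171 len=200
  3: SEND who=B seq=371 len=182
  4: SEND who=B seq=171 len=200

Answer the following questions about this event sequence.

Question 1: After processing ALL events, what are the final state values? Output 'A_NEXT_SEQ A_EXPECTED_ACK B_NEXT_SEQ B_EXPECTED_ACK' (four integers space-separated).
Answer: 1060 553 553 1060

Derivation:
After event 0: A_seq=1060 A_ack=0 B_seq=0 B_ack=1060
After event 1: A_seq=1060 A_ack=171 B_seq=171 B_ack=1060
After event 2: A_seq=1060 A_ack=171 B_seq=371 B_ack=1060
After event 3: A_seq=1060 A_ack=171 B_seq=553 B_ack=1060
After event 4: A_seq=1060 A_ack=553 B_seq=553 B_ack=1060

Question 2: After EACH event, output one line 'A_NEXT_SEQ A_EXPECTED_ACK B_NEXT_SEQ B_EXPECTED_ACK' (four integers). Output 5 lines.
1060 0 0 1060
1060 171 171 1060
1060 171 371 1060
1060 171 553 1060
1060 553 553 1060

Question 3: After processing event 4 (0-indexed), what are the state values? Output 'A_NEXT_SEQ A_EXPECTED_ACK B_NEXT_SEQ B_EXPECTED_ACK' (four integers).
After event 0: A_seq=1060 A_ack=0 B_seq=0 B_ack=1060
After event 1: A_seq=1060 A_ack=171 B_seq=171 B_ack=1060
After event 2: A_seq=1060 A_ack=171 B_seq=371 B_ack=1060
After event 3: A_seq=1060 A_ack=171 B_seq=553 B_ack=1060
After event 4: A_seq=1060 A_ack=553 B_seq=553 B_ack=1060

1060 553 553 1060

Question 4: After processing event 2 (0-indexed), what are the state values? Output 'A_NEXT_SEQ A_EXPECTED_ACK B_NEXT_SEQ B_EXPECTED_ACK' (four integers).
After event 0: A_seq=1060 A_ack=0 B_seq=0 B_ack=1060
After event 1: A_seq=1060 A_ack=171 B_seq=171 B_ack=1060
After event 2: A_seq=1060 A_ack=171 B_seq=371 B_ack=1060

1060 171 371 1060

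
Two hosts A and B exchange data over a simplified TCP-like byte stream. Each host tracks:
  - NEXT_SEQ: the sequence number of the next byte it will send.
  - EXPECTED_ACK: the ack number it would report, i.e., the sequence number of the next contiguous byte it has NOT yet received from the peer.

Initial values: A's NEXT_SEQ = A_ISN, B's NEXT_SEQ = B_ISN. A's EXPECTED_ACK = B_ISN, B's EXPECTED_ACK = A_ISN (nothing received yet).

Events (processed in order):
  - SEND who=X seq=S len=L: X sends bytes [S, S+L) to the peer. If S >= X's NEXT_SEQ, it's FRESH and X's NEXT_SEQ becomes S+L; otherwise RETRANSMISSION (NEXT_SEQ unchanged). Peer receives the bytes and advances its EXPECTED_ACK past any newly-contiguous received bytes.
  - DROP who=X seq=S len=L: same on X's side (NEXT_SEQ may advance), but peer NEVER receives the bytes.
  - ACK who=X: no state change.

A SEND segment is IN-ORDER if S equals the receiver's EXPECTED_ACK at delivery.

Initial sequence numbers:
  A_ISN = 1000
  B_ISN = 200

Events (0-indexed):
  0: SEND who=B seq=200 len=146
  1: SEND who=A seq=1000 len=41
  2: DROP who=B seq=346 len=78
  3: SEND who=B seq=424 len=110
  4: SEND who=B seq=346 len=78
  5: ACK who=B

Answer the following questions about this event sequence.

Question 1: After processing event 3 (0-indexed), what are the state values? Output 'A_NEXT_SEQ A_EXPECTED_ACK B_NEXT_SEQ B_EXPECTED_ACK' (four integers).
After event 0: A_seq=1000 A_ack=346 B_seq=346 B_ack=1000
After event 1: A_seq=1041 A_ack=346 B_seq=346 B_ack=1041
After event 2: A_seq=1041 A_ack=346 B_seq=424 B_ack=1041
After event 3: A_seq=1041 A_ack=346 B_seq=534 B_ack=1041

1041 346 534 1041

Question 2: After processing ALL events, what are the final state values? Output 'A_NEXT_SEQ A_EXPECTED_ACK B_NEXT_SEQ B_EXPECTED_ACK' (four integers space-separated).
Answer: 1041 534 534 1041

Derivation:
After event 0: A_seq=1000 A_ack=346 B_seq=346 B_ack=1000
After event 1: A_seq=1041 A_ack=346 B_seq=346 B_ack=1041
After event 2: A_seq=1041 A_ack=346 B_seq=424 B_ack=1041
After event 3: A_seq=1041 A_ack=346 B_seq=534 B_ack=1041
After event 4: A_seq=1041 A_ack=534 B_seq=534 B_ack=1041
After event 5: A_seq=1041 A_ack=534 B_seq=534 B_ack=1041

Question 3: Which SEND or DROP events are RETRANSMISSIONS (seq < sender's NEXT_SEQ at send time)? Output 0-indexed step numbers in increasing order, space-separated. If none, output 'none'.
Step 0: SEND seq=200 -> fresh
Step 1: SEND seq=1000 -> fresh
Step 2: DROP seq=346 -> fresh
Step 3: SEND seq=424 -> fresh
Step 4: SEND seq=346 -> retransmit

Answer: 4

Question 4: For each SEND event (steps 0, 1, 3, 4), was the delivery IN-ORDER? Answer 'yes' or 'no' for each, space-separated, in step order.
Step 0: SEND seq=200 -> in-order
Step 1: SEND seq=1000 -> in-order
Step 3: SEND seq=424 -> out-of-order
Step 4: SEND seq=346 -> in-order

Answer: yes yes no yes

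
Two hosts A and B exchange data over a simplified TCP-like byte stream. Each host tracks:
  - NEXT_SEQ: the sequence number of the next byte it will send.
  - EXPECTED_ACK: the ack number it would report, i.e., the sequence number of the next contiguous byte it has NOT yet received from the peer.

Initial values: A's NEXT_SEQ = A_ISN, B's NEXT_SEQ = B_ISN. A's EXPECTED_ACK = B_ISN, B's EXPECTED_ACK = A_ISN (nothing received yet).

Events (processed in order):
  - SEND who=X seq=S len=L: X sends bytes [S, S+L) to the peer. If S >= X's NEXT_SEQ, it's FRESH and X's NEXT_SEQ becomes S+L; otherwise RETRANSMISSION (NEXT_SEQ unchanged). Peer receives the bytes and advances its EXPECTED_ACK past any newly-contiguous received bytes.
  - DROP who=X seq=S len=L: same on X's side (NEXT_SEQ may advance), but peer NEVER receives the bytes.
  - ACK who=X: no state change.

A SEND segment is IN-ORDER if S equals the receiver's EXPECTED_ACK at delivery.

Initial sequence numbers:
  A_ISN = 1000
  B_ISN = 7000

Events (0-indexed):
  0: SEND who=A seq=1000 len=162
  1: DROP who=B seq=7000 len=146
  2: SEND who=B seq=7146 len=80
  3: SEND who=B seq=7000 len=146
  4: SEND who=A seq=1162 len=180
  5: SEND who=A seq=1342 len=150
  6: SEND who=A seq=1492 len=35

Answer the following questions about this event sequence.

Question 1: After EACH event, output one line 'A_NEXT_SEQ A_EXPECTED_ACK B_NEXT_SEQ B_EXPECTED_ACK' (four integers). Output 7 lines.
1162 7000 7000 1162
1162 7000 7146 1162
1162 7000 7226 1162
1162 7226 7226 1162
1342 7226 7226 1342
1492 7226 7226 1492
1527 7226 7226 1527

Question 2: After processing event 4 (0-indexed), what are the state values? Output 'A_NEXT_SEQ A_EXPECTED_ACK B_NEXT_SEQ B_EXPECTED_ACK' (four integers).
After event 0: A_seq=1162 A_ack=7000 B_seq=7000 B_ack=1162
After event 1: A_seq=1162 A_ack=7000 B_seq=7146 B_ack=1162
After event 2: A_seq=1162 A_ack=7000 B_seq=7226 B_ack=1162
After event 3: A_seq=1162 A_ack=7226 B_seq=7226 B_ack=1162
After event 4: A_seq=1342 A_ack=7226 B_seq=7226 B_ack=1342

1342 7226 7226 1342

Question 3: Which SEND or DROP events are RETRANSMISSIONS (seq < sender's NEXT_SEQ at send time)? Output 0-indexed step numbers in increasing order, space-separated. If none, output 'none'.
Answer: 3

Derivation:
Step 0: SEND seq=1000 -> fresh
Step 1: DROP seq=7000 -> fresh
Step 2: SEND seq=7146 -> fresh
Step 3: SEND seq=7000 -> retransmit
Step 4: SEND seq=1162 -> fresh
Step 5: SEND seq=1342 -> fresh
Step 6: SEND seq=1492 -> fresh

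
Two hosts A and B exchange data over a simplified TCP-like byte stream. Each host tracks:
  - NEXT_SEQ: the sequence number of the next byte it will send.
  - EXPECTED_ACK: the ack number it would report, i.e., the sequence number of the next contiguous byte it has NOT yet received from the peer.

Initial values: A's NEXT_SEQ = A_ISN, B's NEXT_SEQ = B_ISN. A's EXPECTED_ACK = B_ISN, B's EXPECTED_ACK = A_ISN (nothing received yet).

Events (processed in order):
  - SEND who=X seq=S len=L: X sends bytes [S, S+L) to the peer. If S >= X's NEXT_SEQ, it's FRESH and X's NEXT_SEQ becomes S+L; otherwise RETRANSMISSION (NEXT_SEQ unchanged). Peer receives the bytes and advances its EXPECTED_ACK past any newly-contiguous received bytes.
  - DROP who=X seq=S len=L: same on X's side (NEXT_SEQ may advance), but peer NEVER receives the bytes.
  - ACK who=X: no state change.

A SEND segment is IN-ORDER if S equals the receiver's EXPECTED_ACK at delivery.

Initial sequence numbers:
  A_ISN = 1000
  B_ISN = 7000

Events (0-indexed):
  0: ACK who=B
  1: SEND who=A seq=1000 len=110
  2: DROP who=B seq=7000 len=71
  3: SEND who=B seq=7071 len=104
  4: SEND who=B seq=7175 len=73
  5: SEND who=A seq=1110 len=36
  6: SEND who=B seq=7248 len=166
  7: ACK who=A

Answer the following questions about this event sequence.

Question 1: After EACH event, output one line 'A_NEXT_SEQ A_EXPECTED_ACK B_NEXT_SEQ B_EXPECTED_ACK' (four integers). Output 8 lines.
1000 7000 7000 1000
1110 7000 7000 1110
1110 7000 7071 1110
1110 7000 7175 1110
1110 7000 7248 1110
1146 7000 7248 1146
1146 7000 7414 1146
1146 7000 7414 1146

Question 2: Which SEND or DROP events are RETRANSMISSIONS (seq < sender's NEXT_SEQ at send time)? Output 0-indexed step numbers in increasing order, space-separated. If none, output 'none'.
Answer: none

Derivation:
Step 1: SEND seq=1000 -> fresh
Step 2: DROP seq=7000 -> fresh
Step 3: SEND seq=7071 -> fresh
Step 4: SEND seq=7175 -> fresh
Step 5: SEND seq=1110 -> fresh
Step 6: SEND seq=7248 -> fresh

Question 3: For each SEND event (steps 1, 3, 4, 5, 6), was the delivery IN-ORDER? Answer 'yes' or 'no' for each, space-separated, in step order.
Answer: yes no no yes no

Derivation:
Step 1: SEND seq=1000 -> in-order
Step 3: SEND seq=7071 -> out-of-order
Step 4: SEND seq=7175 -> out-of-order
Step 5: SEND seq=1110 -> in-order
Step 6: SEND seq=7248 -> out-of-order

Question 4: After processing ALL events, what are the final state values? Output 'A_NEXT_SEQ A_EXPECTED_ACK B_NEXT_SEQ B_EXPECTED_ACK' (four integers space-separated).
After event 0: A_seq=1000 A_ack=7000 B_seq=7000 B_ack=1000
After event 1: A_seq=1110 A_ack=7000 B_seq=7000 B_ack=1110
After event 2: A_seq=1110 A_ack=7000 B_seq=7071 B_ack=1110
After event 3: A_seq=1110 A_ack=7000 B_seq=7175 B_ack=1110
After event 4: A_seq=1110 A_ack=7000 B_seq=7248 B_ack=1110
After event 5: A_seq=1146 A_ack=7000 B_seq=7248 B_ack=1146
After event 6: A_seq=1146 A_ack=7000 B_seq=7414 B_ack=1146
After event 7: A_seq=1146 A_ack=7000 B_seq=7414 B_ack=1146

Answer: 1146 7000 7414 1146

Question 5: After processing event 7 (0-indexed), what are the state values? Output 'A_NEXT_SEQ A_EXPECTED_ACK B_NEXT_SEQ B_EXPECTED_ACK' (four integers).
After event 0: A_seq=1000 A_ack=7000 B_seq=7000 B_ack=1000
After event 1: A_seq=1110 A_ack=7000 B_seq=7000 B_ack=1110
After event 2: A_seq=1110 A_ack=7000 B_seq=7071 B_ack=1110
After event 3: A_seq=1110 A_ack=7000 B_seq=7175 B_ack=1110
After event 4: A_seq=1110 A_ack=7000 B_seq=7248 B_ack=1110
After event 5: A_seq=1146 A_ack=7000 B_seq=7248 B_ack=1146
After event 6: A_seq=1146 A_ack=7000 B_seq=7414 B_ack=1146
After event 7: A_seq=1146 A_ack=7000 B_seq=7414 B_ack=1146

1146 7000 7414 1146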